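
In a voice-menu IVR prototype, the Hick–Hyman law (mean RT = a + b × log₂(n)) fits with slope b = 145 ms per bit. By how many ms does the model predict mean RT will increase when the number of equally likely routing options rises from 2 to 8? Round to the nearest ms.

ΔRT = (a + b log₂ n₂) − (a + b log₂ n₁) = b·(log₂ n₂ − log₂ n₁).
log₂(8) − log₂(2) = log₂(8/2) = log₂(4) = 2.
ΔRT = 145 × 2.0000 = 290.000 ms.

290 ms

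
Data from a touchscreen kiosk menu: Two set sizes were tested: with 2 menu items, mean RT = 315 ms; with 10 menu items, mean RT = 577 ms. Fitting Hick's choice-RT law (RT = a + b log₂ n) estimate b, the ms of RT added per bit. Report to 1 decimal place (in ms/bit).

The slope on a log₂ axis is (577 − 315) / (3.3219 − 1) = 112.837 ms/bit.

112.8 ms/bit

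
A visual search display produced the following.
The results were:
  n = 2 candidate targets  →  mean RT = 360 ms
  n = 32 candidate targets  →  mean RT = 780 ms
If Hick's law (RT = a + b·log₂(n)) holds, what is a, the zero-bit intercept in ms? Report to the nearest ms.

Slope: b = (780 − 360) / (log₂ 32 − log₂ 2) = 420/4.0000 = 105 ms/bit.
a = RT₁ − b·log₂ n₁ = 360 − 105 × 1 = 255.000 ms.

255 ms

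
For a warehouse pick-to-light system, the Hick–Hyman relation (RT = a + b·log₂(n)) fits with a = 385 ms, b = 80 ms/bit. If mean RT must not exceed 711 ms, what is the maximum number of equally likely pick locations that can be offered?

16

Information budget: (711 − 385)/80 = 4.0750 bits, so n ≤ 2^4.0750 = 16.854 → at most 16.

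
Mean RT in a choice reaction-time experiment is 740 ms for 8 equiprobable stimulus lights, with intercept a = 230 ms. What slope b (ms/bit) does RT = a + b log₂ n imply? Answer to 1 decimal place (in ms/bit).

170.0 ms/bit

8 alternatives carry log₂ 8 = 3 bits; the choice cost is 740 − 230 = 510 ms, so b = 510/3 = 170.000 ms/bit.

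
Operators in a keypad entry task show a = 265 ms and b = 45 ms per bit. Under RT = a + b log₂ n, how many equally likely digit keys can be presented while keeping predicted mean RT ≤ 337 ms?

3

Information budget: (337 − 265)/45 = 1.6000 bits, so n ≤ 2^1.6000 = 3.031 → at most 3.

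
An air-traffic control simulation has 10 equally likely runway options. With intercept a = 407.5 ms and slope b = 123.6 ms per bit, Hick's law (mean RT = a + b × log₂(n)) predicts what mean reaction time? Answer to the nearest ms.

log₂(10) = 3.3219 bits, so RT = 407.5 + 123.6 × 3.3219 ≈ 818.090 ms.

818 ms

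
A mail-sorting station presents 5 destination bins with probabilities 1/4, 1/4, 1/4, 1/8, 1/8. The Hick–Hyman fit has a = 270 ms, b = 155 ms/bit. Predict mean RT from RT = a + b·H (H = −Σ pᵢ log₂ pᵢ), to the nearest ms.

H = −Σ pᵢ log₂ pᵢ = 0.25·2 + 0.25·2 + 0.25·2 + 0.125·3 + 0.125·3 = 2.250 bits.
RT = 270 + 155 × 2.250 = 618.75 ms.

619 ms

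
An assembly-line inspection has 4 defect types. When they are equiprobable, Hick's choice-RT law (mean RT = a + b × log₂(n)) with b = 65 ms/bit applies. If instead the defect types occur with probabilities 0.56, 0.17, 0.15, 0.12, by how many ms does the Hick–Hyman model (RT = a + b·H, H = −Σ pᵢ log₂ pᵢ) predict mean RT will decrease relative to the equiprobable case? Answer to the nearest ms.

21 ms

Equiprobable entropy H₀ = log₂ 4 = 2.0000 bits.
Skewed entropy H = −Σ pᵢ log₂ pᵢ = 1.6806 bits.
ΔRT = b·(H₀ − H) = 65 × 0.3194 = 20.76 ms.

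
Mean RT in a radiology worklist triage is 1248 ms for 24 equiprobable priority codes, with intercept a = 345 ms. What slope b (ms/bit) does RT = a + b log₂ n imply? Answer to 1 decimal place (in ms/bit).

log₂(24) = 4.5850 bits.
b = (RT − a)/log₂ n = (1248 − 345) / 4.5850 = 196.948 ms/bit.

196.9 ms/bit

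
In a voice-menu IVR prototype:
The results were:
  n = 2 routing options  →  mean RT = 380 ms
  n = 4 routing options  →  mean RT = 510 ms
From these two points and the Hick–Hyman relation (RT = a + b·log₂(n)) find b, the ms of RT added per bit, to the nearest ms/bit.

130 ms/bit

The slope on a log₂ axis is (510 − 380) / (2 − 1) = 130 ms/bit.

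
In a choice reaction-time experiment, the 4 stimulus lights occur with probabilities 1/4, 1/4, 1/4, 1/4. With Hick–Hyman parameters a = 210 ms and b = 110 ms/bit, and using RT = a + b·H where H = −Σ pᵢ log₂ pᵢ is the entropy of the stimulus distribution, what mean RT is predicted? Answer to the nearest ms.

430 ms

H = −Σ pᵢ log₂ pᵢ = 0.25·2 + 0.25·2 + 0.25·2 + 0.25·2 = 2.000 bits.
RT = 210 + 110 × 2.000 = 430.00 ms.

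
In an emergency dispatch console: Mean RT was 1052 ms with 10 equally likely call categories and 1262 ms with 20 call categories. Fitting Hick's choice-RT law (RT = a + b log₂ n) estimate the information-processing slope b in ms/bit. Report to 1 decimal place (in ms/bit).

b = (RT₂ − RT₁)/(log₂ n₂ − log₂ n₁) = (1262 − 1052)/(4.3219 − 3.3219) = 210.000 ms/bit.

210.0 ms/bit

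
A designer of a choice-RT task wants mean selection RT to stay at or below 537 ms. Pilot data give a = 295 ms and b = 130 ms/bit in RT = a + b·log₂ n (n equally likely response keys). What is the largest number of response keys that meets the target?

3

Information budget: (537 − 295)/130 = 1.8615 bits, so n ≤ 2^1.8615 = 3.634 → at most 3.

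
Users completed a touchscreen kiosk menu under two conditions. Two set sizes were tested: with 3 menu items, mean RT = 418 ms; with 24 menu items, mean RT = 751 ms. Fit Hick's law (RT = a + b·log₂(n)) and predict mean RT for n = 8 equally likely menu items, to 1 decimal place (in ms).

575.1 ms

RT is linear in log₂ n, so two points fix the line:
  b = (751 − 418) / (log₂ 24 − log₂ 3) = 333 / (4.5850 − 1.5850) = 111.000 ms/bit
  a = 418 − 111.000 × 1.5850 = 242.069 ms
Then RT(8) = 242.069 + 111.000 × log₂ 8 = 242.069 + 111.000 × 3 ≈ 575.069 ms.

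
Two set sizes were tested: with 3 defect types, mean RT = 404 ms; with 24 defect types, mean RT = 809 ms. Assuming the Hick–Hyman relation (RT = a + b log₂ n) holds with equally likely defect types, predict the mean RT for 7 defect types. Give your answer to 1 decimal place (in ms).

RT is linear in log₂ n, so two points fix the line:
  b = (809 − 404) / (log₂ 24 − log₂ 3) = 405 / (4.5850 − 1.5850) = 135.000 ms/bit
  a = 404 − 135.000 × 1.5850 = 190.030 ms
Then RT(7) = 190.030 + 135.000 × log₂ 7 = 190.030 + 135.000 × 2.8074 ≈ 569.023 ms.

569.0 ms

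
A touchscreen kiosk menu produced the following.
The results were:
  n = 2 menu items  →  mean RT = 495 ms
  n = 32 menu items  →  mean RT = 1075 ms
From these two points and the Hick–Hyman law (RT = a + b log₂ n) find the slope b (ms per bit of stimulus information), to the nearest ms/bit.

The slope on a log₂ axis is (1075 − 495) / (5 − 1) = 145 ms/bit.

145 ms/bit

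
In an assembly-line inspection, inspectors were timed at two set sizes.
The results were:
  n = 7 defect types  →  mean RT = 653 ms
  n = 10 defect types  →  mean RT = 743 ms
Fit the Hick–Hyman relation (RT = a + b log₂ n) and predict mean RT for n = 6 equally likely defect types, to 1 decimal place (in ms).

614.1 ms

Fit slope and intercept:
  b = (743 − 653) / (log₂ 10 − log₂ 7) = 90 / (3.3219 − 2.8074) = 174.902 ms/bit
  a = 653 − 174.902 × 2.8074 = 161.987 ms
Then RT(6) = 161.987 + 174.902 × log₂ 6 = 161.987 + 174.902 × 2.5850 ≈ 614.103 ms.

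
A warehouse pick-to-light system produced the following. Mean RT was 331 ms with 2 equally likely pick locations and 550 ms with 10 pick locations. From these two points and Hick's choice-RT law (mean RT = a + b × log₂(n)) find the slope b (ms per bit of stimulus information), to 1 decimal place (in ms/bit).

94.3 ms/bit

Slope: b = (550 − 331) / (log₂ 10 − log₂ 2) = 219/2.3219 = 94.318 ms/bit.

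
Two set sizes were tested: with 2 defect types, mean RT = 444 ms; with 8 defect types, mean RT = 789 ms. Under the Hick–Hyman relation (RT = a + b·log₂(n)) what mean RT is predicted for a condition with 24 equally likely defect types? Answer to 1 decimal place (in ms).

Fit slope and intercept:
  b = (789 − 444) / (log₂ 8 − log₂ 2) = 345 / (3 − 1) = 172.500 ms/bit
  a = 444 − 172.500 × 1 = 271.500 ms
Then RT(24) = 271.500 + 172.500 × log₂ 24 = 271.500 + 172.500 × 4.5850 ≈ 1062.406 ms.

1062.4 ms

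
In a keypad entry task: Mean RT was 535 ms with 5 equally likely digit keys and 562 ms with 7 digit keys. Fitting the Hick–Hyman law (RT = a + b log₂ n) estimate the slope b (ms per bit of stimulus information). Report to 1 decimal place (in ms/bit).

55.6 ms/bit

Slope: b = (562 − 535) / (log₂ 7 − log₂ 5) = 27/0.4854 = 55.621 ms/bit.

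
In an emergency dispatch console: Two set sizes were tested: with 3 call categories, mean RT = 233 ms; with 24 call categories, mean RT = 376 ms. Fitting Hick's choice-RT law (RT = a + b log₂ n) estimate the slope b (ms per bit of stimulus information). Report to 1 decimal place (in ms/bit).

b = (RT₂ − RT₁)/(log₂ n₂ − log₂ n₁) = (376 − 233)/(4.5850 − 1.5850) = 47.667 ms/bit.

47.7 ms/bit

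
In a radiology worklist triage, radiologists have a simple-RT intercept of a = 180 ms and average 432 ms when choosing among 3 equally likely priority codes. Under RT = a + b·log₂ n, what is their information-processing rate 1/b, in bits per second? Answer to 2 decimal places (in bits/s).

6.29 bits/s

Choice component = 432 − 180 = 252 ms over log₂(3) = 1.5850 bits.
b = 252 / 1.5850 = 158.994 ms/bit, so 1/b = 6.290 bits/s.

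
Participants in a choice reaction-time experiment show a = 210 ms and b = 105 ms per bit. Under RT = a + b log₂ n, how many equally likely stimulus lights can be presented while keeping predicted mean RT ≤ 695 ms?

105·log₂ n ≤ 695 − 210 = 485, giving log₂ n ≤ 4.6190 and n ≤ 24.574. The largest whole number is 24.

24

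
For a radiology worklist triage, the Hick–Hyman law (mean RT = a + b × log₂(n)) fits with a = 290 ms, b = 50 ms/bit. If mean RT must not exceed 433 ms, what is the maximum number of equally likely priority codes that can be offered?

7

50·log₂ n ≤ 433 − 290 = 143, giving log₂ n ≤ 2.8600 and n ≤ 7.260. The largest whole number is 7.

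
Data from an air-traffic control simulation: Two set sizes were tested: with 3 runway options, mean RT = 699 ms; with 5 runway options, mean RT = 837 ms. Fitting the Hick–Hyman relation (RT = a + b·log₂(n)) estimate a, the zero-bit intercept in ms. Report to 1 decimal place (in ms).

Slope: b = (837 − 699) / (log₂ 5 − log₂ 3) = 138/0.7370 = 187.254 ms/bit.
Intercept: a = 699 − 187.254·log₂(3) = 402.209 ms.

402.2 ms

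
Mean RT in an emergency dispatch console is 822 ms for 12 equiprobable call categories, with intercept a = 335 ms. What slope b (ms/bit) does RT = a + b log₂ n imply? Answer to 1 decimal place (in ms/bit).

135.8 ms/bit

log₂(12) = 3.5850 bits.
b = (RT − a)/log₂ n = (822 − 335) / 3.5850 = 135.845 ms/bit.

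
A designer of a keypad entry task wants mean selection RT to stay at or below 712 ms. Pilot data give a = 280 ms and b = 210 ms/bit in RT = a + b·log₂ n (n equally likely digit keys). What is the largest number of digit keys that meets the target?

Set 280 + 210·log₂ n ≤ 712 → log₂ n ≤ (712 − 280)/210 = 2.0571.
So n ≤ 2^2.0571 = 4.162; the largest integer n is 4.

4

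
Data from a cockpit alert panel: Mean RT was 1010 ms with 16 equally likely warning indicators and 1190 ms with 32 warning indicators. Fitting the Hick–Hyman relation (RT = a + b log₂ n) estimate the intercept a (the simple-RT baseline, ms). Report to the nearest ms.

Slope: b = (1190 − 1010) / (log₂ 32 − log₂ 16) = 180/1.0000 = 180 ms/bit.
Intercept: a = 1010 − 180·log₂(16) = 290.000 ms.

290 ms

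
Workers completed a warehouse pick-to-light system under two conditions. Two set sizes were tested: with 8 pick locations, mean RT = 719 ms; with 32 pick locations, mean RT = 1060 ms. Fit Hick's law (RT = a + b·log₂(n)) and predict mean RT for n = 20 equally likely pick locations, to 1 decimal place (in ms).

944.4 ms

RT is linear in log₂ n, so two points fix the line:
  b = (1060 − 719) / (log₂ 32 − log₂ 8) = 341 / (5 − 3) = 170.500 ms/bit
  a = 719 − 170.500 × 3 = 207.500 ms
Then RT(20) = 207.500 + 170.500 × log₂ 20 = 207.500 + 170.500 × 4.3219 ≈ 944.389 ms.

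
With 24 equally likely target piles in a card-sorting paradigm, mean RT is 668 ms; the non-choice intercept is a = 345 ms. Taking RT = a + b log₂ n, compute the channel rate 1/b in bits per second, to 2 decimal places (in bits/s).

14.19 bits/s

Choice component = 668 − 345 = 323 ms over log₂(24) = 4.5850 bits.
b = 323 / 4.5850 = 70.448 ms/bit, so 1/b = 14.195 bits/s.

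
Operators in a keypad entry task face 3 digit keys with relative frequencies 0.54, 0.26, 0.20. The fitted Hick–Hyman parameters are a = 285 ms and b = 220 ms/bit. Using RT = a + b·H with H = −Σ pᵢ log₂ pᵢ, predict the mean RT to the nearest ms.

Entropy contributions −pᵢ log₂ pᵢ: 0.4800, 0.5053, 0.4644; sum H = 1.4497 bits.
RT = a + bH = 285 + 220·1.4497 = 603.94 ms.

604 ms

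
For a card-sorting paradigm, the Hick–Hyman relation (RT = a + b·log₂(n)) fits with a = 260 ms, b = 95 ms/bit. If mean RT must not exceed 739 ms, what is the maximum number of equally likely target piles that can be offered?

32

Information budget: (739 − 260)/95 = 5.0421 bits, so n ≤ 2^5.0421 = 32.948 → at most 32.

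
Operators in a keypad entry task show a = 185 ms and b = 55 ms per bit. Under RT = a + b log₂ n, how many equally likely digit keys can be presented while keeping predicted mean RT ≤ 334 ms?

6

Set 185 + 55·log₂ n ≤ 334 → log₂ n ≤ (334 − 185)/55 = 2.7091.
So n ≤ 2^2.7091 = 6.539; the largest integer n is 6.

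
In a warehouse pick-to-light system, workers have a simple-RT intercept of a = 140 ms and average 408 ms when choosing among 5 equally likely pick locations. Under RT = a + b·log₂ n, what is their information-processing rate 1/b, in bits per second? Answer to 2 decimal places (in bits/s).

8.66 bits/s

Choice component = 408 − 140 = 268 ms over log₂(5) = 2.3219 bits.
b = 268 / 2.3219 = 115.421 ms/bit, so 1/b = 8.664 bits/s.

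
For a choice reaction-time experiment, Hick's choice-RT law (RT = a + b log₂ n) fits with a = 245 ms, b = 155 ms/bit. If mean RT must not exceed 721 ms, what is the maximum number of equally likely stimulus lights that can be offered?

8

Information budget: (721 − 245)/155 = 3.0710 bits, so n ≤ 2^3.0710 = 8.403 → at most 8.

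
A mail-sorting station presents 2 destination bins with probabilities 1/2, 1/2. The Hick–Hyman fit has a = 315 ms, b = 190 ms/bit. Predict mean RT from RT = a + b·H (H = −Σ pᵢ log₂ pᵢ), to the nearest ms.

505 ms

H = −Σ pᵢ log₂ pᵢ = 0.5·1 + 0.5·1 = 1.000 bits.
RT = 315 + 190 × 1.000 = 505.00 ms.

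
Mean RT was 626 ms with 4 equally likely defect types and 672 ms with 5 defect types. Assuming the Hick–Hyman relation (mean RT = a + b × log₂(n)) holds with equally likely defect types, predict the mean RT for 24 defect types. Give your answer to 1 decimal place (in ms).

Fit slope and intercept:
  b = (672 − 626) / (log₂ 5 − log₂ 4) = 46 / (2.3219 − 2) = 142.889 ms/bit
  a = 626 − 142.889 × 2 = 340.222 ms
Then RT(24) = 340.222 + 142.889 × log₂ 24 = 340.222 + 142.889 × 4.5850 ≈ 995.363 ms.

995.4 ms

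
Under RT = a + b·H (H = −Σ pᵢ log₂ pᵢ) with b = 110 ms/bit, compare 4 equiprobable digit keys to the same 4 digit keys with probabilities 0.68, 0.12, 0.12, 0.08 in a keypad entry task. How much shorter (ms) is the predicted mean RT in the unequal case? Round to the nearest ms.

66 ms

The RT saving is b·ΔH. Equiprobable H₀ = log₂(4) = 2.0000 bits; with the given probabilities H = 1.4040 bits.
b·(H₀ − H) = 110 × (2.0000 − 1.4040) = 65.56 ms.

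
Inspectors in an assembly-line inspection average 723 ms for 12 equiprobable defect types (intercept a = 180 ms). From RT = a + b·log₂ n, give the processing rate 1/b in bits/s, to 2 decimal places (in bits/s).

b = (723 − 180)/log₂ 12 = 543/3.5850 = 151.466 ms per bit = 0.15147 s/bit; the reciprocal is 6.602 bits/s.

6.60 bits/s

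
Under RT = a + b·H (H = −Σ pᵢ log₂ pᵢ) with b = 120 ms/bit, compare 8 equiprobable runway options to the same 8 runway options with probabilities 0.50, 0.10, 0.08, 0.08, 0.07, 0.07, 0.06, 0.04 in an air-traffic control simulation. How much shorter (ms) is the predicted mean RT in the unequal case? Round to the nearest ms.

The RT saving is b·ΔH. Equiprobable H₀ = log₂(8) = 3.0000 bits; with the given probabilities H = 2.3816 bits.
b·(H₀ − H) = 120 × (3.0000 − 2.3816) = 74.21 ms.

74 ms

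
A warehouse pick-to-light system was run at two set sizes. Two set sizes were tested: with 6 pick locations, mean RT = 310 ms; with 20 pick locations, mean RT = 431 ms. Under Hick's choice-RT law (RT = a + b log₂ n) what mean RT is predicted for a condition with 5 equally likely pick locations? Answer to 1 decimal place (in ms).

With log₂ n on the abscissa the relation is linear; from the two conditions:
  b = (431 − 310) / (log₂ 20 − log₂ 6) = 121 / (4.3219 − 2.5850) = 69.662 ms/bit
  a = 310 − 69.662 × 2.5850 = 129.927 ms
Then RT(5) = 129.927 + 69.662 × log₂ 5 = 129.927 + 69.662 × 2.3219 ≈ 291.677 ms.

291.7 ms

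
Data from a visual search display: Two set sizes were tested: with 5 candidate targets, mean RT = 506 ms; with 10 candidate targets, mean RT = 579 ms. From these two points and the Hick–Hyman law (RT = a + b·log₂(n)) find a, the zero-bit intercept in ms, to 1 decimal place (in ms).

Slope: b = (579 − 506) / (log₂ 10 − log₂ 5) = 73/1.0000 = 73.000 ms/bit.
a = RT₁ − b·log₂ n₁ = 506 − 73.000 × 2.3219 = 336.499 ms.

336.5 ms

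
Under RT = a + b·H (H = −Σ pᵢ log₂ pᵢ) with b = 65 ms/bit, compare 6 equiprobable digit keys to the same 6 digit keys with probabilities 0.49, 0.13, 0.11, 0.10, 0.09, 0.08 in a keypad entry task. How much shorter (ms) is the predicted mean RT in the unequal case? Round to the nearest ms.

Equiprobable entropy H₀ = log₂ 6 = 2.5850 bits.
Skewed entropy H = −Σ pᵢ log₂ pᵢ = 2.1736 bits.
ΔRT = b·(H₀ − H) = 65 × 0.4114 = 26.74 ms.

27 ms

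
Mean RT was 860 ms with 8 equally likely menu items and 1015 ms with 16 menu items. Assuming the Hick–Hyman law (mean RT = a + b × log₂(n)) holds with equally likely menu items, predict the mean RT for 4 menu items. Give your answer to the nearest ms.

705 ms

Fit slope and intercept:
  b = (1015 − 860) / (log₂ 16 − log₂ 8) = 155 / (4 − 3) = 155 ms/bit
  a = 860 − 155 × 3 = 395 ms
Then RT(4) = 395 + 155 × log₂ 4 = 395 + 155 × 2 ≈ 705.000 ms.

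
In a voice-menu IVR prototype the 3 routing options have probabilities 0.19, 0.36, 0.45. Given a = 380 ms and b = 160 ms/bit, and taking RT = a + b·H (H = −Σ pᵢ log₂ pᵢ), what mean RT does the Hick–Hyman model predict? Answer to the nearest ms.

621 ms

Entropy contributions −pᵢ log₂ pᵢ: 0.4552, 0.5306, 0.5184; sum H = 1.5042 bits.
RT = a + bH = 380 + 160·1.5042 = 620.68 ms.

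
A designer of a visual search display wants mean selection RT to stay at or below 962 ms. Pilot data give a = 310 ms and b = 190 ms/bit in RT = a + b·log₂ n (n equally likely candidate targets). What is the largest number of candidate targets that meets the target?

10

Information budget: (962 − 310)/190 = 3.4316 bits, so n ≤ 2^3.4316 = 10.790 → at most 10.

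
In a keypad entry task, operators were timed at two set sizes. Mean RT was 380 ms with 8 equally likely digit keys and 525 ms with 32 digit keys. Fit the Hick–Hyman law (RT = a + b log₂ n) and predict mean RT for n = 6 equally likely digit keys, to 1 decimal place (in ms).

349.9 ms

RT is linear in log₂ n, so two points fix the line:
  b = (525 − 380) / (log₂ 32 − log₂ 8) = 145 / (5 − 3) = 72.500 ms/bit
  a = 380 − 72.500 × 3 = 162.500 ms
Then RT(6) = 162.500 + 72.500 × log₂ 6 = 162.500 + 72.500 × 2.5850 ≈ 349.910 ms.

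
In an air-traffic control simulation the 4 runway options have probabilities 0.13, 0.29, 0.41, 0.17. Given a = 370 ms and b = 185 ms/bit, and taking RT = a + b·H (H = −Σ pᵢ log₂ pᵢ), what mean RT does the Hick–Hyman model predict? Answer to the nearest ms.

Entropy contributions −pᵢ log₂ pᵢ: 0.3826, 0.5179, 0.5274, 0.4346; sum H = 1.8625 bits.
RT = a + bH = 370 + 185·1.8625 = 714.57 ms.

715 ms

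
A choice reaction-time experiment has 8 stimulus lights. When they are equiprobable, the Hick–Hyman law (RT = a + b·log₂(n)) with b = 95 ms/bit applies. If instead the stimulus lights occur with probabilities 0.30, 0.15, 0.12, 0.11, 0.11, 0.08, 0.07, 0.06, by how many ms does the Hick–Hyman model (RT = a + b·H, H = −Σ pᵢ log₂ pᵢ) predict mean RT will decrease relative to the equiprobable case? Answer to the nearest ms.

Equiprobable entropy H₀ = log₂ 8 = 3.0000 bits.
Skewed entropy H = −Σ pᵢ log₂ pᵢ = 2.8029 bits.
ΔRT = b·(H₀ − H) = 95 × 0.1971 = 18.73 ms.

19 ms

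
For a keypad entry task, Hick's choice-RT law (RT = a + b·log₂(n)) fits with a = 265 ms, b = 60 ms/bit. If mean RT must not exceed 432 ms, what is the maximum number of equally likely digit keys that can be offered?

6

60·log₂ n ≤ 432 − 265 = 167, giving log₂ n ≤ 2.7833 and n ≤ 6.884. The largest whole number is 6.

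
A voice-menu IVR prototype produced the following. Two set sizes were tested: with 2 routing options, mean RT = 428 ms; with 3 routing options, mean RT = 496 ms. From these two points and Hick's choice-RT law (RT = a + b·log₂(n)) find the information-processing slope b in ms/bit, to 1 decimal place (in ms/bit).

116.2 ms/bit

Slope: b = (496 − 428) / (log₂ 3 − log₂ 2) = 68/0.5850 = 116.247 ms/bit.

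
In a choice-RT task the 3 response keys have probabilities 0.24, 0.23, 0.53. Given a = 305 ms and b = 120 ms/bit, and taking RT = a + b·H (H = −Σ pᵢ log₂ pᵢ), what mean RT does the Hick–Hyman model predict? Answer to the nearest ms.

481 ms

H = 0.24·log₂(1/0.24) + 0.23·log₂(1/0.23) + 0.53·log₂(1/0.53) = 1.4672 bits.
RT = 305 + 120 × 1.4672 = 481.07 ms.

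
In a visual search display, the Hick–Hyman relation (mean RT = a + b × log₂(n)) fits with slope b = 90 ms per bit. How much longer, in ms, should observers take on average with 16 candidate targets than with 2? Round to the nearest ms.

270 ms

Only the slope matters, since a is common to both: ΔRT = b·log₂(n₂/n₁).
log₂(16) − log₂(2) = log₂(16/2) = log₂(8) = 3.
ΔRT = 90 × 3.0000 = 270.000 ms.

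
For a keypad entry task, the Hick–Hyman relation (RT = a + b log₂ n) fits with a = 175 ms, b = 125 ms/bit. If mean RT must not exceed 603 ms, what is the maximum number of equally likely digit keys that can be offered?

10

125·log₂ n ≤ 603 − 175 = 428, giving log₂ n ≤ 3.4240 and n ≤ 10.733. The largest whole number is 10.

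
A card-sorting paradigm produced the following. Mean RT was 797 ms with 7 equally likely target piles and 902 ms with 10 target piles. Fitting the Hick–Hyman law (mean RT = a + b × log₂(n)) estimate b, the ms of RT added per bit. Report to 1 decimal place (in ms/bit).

The slope on a log₂ axis is (902 − 797) / (3.3219 − 2.8074) = 204.053 ms/bit.

204.1 ms/bit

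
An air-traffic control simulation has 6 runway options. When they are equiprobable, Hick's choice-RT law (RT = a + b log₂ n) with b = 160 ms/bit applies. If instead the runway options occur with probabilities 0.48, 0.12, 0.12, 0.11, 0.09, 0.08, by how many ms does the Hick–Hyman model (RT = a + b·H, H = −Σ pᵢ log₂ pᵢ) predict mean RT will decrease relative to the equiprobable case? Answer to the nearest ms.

Equiprobable entropy H₀ = log₂ 6 = 2.5850 bits.
Skewed entropy H = −Σ pᵢ log₂ pᵢ = 2.1969 bits.
ΔRT = b·(H₀ − H) = 160 × 0.3881 = 62.10 ms.

62 ms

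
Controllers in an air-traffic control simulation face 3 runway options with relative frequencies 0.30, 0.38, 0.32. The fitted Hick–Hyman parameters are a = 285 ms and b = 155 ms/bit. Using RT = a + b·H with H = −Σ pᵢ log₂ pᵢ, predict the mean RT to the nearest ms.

530 ms

H = 0.30·log₂(1/0.30) + 0.38·log₂(1/0.38) + 0.32·log₂(1/0.32) = 1.5776 bits.
RT = 285 + 155 × 1.5776 = 529.52 ms.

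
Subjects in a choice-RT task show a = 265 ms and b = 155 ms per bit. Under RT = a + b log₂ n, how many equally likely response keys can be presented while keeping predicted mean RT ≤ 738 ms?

155·log₂ n ≤ 738 − 265 = 473, giving log₂ n ≤ 3.0516 and n ≤ 8.291. The largest whole number is 8.

8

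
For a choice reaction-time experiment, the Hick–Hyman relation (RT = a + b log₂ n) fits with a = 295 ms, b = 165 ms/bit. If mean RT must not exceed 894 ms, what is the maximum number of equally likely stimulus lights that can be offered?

12

Set 295 + 165·log₂ n ≤ 894 → log₂ n ≤ (894 − 295)/165 = 3.6303.
So n ≤ 2^3.6303 = 12.383; the largest integer n is 12.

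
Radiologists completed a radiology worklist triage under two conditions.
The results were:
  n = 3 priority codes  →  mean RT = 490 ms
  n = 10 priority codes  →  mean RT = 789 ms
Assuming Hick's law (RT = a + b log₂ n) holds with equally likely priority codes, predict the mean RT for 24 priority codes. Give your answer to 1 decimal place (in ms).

Fit slope and intercept:
  b = (789 − 490) / (log₂ 10 − log₂ 3) = 299 / (3.3219 − 1.5850) = 172.139 ms/bit
  a = 490 − 172.139 × 1.5850 = 217.166 ms
Then RT(24) = 217.166 + 172.139 × log₂ 24 = 217.166 + 172.139 × 4.5850 ≈ 1006.418 ms.

1006.4 ms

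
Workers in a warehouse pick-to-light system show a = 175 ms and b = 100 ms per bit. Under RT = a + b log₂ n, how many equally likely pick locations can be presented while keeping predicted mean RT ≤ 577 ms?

16

Set 175 + 100·log₂ n ≤ 577 → log₂ n ≤ (577 − 175)/100 = 4.0200.
So n ≤ 2^4.0200 = 16.223; the largest integer n is 16.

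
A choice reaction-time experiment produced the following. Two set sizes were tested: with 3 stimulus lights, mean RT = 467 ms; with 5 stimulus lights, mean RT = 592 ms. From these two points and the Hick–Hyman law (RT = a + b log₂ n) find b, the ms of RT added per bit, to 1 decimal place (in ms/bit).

169.6 ms/bit

b = (RT₂ − RT₁)/(log₂ n₂ − log₂ n₁) = (592 − 467)/(2.3219 − 1.5850) = 169.614 ms/bit.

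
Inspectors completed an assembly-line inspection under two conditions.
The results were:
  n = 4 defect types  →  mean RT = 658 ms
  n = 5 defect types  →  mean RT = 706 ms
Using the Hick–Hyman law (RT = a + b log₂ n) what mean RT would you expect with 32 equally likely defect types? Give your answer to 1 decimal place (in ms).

1105.3 ms

Solve the two-equation system in a and b:
  b = (706 − 658) / (log₂ 5 − log₂ 4) = 48 / (2.3219 − 2) = 149.102 ms/bit
  a = 658 − 149.102 × 2 = 359.797 ms
Then RT(32) = 359.797 + 149.102 × log₂ 32 = 359.797 + 149.102 × 5 ≈ 1105.305 ms.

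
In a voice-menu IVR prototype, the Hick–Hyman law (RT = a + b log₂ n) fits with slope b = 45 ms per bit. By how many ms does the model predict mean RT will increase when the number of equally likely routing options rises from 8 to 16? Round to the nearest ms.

ΔRT = (a + b log₂ n₂) − (a + b log₂ n₁) = b·(log₂ n₂ − log₂ n₁).
log₂(16) − log₂(8) = log₂(16/8) = log₂(2) = 1.
ΔRT = 45 × 1.0000 = 45.000 ms.

45 ms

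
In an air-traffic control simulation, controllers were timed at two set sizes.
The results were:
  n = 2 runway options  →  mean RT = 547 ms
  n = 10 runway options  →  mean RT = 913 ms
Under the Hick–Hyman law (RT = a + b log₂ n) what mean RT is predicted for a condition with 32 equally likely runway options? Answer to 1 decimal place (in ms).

1177.5 ms

Fit slope and intercept:
  b = (913 − 547) / (log₂ 10 − log₂ 2) = 366 / (3.3219 − 1) = 157.628 ms/bit
  a = 547 − 157.628 × 1 = 389.372 ms
Then RT(32) = 389.372 + 157.628 × log₂ 32 = 389.372 + 157.628 × 5 ≈ 1177.510 ms.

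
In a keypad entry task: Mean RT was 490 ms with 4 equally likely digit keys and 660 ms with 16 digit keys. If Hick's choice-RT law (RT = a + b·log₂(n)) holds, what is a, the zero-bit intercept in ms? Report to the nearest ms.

320 ms

Slope: b = (660 − 490) / (log₂ 16 − log₂ 4) = 170/2.0000 = 85 ms/bit.
Intercept: a = 490 − 85·log₂(4) = 320.000 ms.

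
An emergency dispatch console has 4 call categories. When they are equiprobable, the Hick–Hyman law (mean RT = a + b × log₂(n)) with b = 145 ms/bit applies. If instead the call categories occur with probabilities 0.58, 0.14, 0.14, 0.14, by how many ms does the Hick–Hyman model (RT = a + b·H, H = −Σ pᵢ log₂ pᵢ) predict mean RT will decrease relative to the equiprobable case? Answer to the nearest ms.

51 ms

Equiprobable entropy H₀ = log₂ 4 = 2.0000 bits.
Skewed entropy H = −Σ pᵢ log₂ pᵢ = 1.6471 bits.
ΔRT = b·(H₀ − H) = 145 × 0.3529 = 51.16 ms.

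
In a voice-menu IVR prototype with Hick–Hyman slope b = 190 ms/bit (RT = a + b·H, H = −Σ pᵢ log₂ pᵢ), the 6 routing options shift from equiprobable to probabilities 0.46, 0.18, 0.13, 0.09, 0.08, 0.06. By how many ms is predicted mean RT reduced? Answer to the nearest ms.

75 ms

The RT saving is b·ΔH. Equiprobable H₀ = log₂(6) = 2.5850 bits; with the given probabilities H = 2.1910 bits.
b·(H₀ − H) = 190 × (2.5850 − 2.1910) = 74.86 ms.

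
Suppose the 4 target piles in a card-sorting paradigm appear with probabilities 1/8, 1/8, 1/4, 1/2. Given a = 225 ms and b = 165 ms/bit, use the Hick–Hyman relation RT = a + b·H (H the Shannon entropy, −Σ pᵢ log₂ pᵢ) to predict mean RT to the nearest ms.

514 ms

H = −Σ pᵢ log₂ pᵢ = 0.125·3 + 0.125·3 + 0.25·2 + 0.5·1 = 1.750 bits.
RT = 225 + 165 × 1.750 = 513.75 ms.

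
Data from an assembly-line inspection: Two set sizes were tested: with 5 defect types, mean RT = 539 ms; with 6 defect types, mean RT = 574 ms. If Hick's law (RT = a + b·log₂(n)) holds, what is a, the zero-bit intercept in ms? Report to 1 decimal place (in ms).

230.0 ms

The slope on a log₂ axis is (574 − 539) / (2.5850 − 2.3219) = 133.062 ms/bit.
Intercept: a = 539 − 133.062·log₂(5) = 230.039 ms.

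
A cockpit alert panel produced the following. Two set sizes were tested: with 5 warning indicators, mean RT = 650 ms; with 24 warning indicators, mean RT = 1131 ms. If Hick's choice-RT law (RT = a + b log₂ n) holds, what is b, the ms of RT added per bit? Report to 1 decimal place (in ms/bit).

212.5 ms/bit

Slope: b = (1131 − 650) / (log₂ 24 − log₂ 5) = 481/2.2630 = 212.546 ms/bit.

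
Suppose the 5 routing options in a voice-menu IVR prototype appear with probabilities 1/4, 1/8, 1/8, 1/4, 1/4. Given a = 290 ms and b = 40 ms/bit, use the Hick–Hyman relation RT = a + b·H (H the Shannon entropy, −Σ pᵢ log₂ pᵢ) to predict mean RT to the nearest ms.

H = −Σ pᵢ log₂ pᵢ = 0.25·2 + 0.125·3 + 0.125·3 + 0.25·2 + 0.25·2 = 2.250 bits.
RT = 290 + 40 × 2.250 = 380.00 ms.

380 ms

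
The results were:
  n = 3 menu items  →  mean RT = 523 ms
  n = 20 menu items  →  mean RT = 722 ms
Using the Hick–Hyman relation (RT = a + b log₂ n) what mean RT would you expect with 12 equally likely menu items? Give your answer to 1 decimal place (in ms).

668.4 ms

Fit slope and intercept:
  b = (722 − 523) / (log₂ 20 − log₂ 3) = 199 / (4.3219 − 1.5850) = 72.708 ms/bit
  a = 523 − 72.708 × 1.5850 = 407.760 ms
Then RT(12) = 407.760 + 72.708 × log₂ 12 = 407.760 + 72.708 × 3.5850 ≈ 668.417 ms.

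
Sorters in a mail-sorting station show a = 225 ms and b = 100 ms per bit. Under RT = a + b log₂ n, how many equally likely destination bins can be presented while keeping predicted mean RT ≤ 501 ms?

6

100·log₂ n ≤ 501 − 225 = 276, giving log₂ n ≤ 2.7600 and n ≤ 6.774. The largest whole number is 6.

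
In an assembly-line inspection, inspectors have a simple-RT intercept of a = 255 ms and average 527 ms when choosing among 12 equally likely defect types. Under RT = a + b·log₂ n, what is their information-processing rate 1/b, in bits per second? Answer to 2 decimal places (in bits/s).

Choice component = 527 − 255 = 272 ms over log₂(12) = 3.5850 bits.
b = 272 / 3.5850 = 75.872 ms/bit, so 1/b = 13.180 bits/s.

13.18 bits/s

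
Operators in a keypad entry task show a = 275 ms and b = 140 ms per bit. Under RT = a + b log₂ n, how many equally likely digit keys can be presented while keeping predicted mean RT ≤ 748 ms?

10

Set 275 + 140·log₂ n ≤ 748 → log₂ n ≤ (748 − 275)/140 = 3.3786.
So n ≤ 2^3.3786 = 10.400; the largest integer n is 10.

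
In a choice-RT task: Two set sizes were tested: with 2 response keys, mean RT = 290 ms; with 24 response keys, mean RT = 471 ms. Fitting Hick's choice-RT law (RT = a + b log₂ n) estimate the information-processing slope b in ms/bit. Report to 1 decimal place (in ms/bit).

b = (RT₂ − RT₁)/(log₂ n₂ − log₂ n₁) = (471 − 290)/(4.5850 − 1) = 50.489 ms/bit.

50.5 ms/bit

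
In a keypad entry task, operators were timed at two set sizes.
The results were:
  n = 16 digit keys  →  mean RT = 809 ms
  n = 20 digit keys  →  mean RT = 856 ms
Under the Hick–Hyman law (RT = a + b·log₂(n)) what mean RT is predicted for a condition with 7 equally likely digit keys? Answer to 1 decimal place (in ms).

Solve the two-equation system in a and b:
  b = (856 − 809) / (log₂ 20 − log₂ 16) = 47 / (4.3219 − 4) = 145.995 ms/bit
  a = 809 − 145.995 × 4 = 225.019 ms
Then RT(7) = 225.019 + 145.995 × log₂ 7 = 225.019 + 145.995 × 2.8074 ≈ 634.879 ms.

634.9 ms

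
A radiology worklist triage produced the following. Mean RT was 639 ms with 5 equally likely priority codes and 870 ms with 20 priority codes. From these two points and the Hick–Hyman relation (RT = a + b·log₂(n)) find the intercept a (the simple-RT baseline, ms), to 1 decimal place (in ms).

370.8 ms

b = (RT₂ − RT₁)/(log₂ n₂ − log₂ n₁) = (870 − 639)/(4.3219 − 2.3219) = 115.500 ms/bit.
a = RT₁ − b·log₂ n₁ = 639 − 115.500 × 2.3219 = 370.817 ms.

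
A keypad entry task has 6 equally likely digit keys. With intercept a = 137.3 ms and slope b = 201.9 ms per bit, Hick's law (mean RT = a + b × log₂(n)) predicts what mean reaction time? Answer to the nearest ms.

659 ms

log₂(6) = 2.5850 bits, so RT = 137.3 + 201.9 × 2.5850 ≈ 659.204 ms.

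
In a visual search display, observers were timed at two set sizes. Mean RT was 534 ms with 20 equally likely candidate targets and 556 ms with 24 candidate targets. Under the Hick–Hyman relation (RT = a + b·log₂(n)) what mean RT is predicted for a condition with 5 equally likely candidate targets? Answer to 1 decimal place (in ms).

366.7 ms

Fit slope and intercept:
  b = (556 − 534) / (log₂ 24 − log₂ 20) = 22 / (4.5850 − 4.3219) = 83.639 ms/bit
  a = 534 − 83.639 × 4.3219 = 172.517 ms
Then RT(5) = 172.517 + 83.639 × log₂ 5 = 172.517 + 83.639 × 2.3219 ≈ 366.722 ms.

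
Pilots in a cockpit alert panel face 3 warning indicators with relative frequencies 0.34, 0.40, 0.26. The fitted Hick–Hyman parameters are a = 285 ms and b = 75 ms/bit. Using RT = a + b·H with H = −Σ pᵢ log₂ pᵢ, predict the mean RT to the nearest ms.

402 ms

H = 0.34·log₂(1/0.34) + 0.40·log₂(1/0.40) + 0.26·log₂(1/0.26) = 1.5632 bits.
RT = 285 + 75 × 1.5632 = 402.24 ms.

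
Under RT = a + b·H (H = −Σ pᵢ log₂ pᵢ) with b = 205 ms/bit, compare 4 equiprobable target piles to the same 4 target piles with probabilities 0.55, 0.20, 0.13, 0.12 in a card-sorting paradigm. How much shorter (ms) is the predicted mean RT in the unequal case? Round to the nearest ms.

64 ms

The RT saving is b·ΔH. Equiprobable H₀ = log₂(4) = 2.0000 bits; with the given probabilities H = 1.6885 bits.
b·(H₀ − H) = 205 × (2.0000 − 1.6885) = 63.86 ms.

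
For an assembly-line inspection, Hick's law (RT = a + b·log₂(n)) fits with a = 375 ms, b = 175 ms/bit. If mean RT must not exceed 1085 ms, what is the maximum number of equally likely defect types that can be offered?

175·log₂ n ≤ 1085 − 375 = 710, giving log₂ n ≤ 4.0571 and n ≤ 16.646. The largest whole number is 16.

16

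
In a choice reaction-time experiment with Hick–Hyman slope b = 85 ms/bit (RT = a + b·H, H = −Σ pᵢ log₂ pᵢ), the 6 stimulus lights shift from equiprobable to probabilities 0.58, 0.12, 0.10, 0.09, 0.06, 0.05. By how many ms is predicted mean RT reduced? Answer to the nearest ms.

56 ms

Equiprobable entropy H₀ = log₂ 6 = 2.5850 bits.
Skewed entropy H = −Σ pᵢ log₂ pᵢ = 1.9274 bits.
ΔRT = b·(H₀ − H) = 85 × 0.6576 = 55.90 ms.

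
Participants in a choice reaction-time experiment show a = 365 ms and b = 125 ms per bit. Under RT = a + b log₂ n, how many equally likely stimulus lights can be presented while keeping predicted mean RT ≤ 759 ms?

Information budget: (759 − 365)/125 = 3.1520 bits, so n ≤ 2^3.1520 = 8.889 → at most 8.

8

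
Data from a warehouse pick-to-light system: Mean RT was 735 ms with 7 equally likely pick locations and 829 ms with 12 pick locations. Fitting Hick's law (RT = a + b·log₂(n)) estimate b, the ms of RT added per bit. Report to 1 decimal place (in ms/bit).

The slope on a log₂ axis is (829 − 735) / (3.5850 − 2.8074) = 120.884 ms/bit.

120.9 ms/bit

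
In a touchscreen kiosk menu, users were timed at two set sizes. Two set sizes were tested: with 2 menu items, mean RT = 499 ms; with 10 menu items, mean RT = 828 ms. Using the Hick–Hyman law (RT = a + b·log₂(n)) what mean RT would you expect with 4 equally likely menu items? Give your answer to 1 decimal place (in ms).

RT is linear in log₂ n, so two points fix the line:
  b = (828 − 499) / (log₂ 10 − log₂ 2) = 329 / (3.3219 − 1) = 141.693 ms/bit
  a = 499 − 141.693 × 1 = 357.307 ms
Then RT(4) = 357.307 + 141.693 × log₂ 4 = 357.307 + 141.693 × 2 ≈ 640.693 ms.

640.7 ms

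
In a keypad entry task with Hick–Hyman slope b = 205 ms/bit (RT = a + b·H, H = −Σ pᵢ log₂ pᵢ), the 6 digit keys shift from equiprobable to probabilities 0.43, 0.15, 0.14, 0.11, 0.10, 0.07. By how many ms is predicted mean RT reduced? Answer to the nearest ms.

The RT saving is b·ΔH. Equiprobable H₀ = log₂(6) = 2.5850 bits; with the given probabilities H = 2.2823 bits.
b·(H₀ − H) = 205 × (2.5850 − 2.2823) = 62.06 ms.

62 ms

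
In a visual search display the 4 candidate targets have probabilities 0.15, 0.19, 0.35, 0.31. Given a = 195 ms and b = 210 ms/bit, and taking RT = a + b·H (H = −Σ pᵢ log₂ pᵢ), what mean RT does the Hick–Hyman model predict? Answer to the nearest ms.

Entropy contributions −pᵢ log₂ pᵢ: 0.4105, 0.4552, 0.5301, 0.5238; sum H = 1.9197 bits.
RT = a + bH = 195 + 210·1.9197 = 598.13 ms.

598 ms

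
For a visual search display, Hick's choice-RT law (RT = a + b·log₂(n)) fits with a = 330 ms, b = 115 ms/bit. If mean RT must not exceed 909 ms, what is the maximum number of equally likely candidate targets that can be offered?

32

115·log₂ n ≤ 909 − 330 = 579, giving log₂ n ≤ 5.0348 and n ≤ 32.781. The largest whole number is 32.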